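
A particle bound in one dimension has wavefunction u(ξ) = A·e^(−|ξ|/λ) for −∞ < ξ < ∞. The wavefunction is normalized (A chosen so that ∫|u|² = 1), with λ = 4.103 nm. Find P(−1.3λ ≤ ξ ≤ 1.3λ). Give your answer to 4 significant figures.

P ≈ 0.9257

The probability is P = ∫ |u|² dξ over [−1.3λ, 1.3λ].
The normalization integral ∫|u|²dξ over the whole domain equals λ·A², and A² cancels in the ratio.
Both integrals are even about ξ = 0, so only the ξ ≥ 0 halves are needed (the factors of 2 cancel). In terms of t = ξ/λ (A² and the length scale cancel between numerator and denominator), P = [∫_{0}^{1.3} e^(-2·t) dt] / [∫_{0}^{∞} e^(-2·t) dt].
With ∫ e^(-2·t) dt = -e^(-2·t)/2 + C, the region integral is 1/2 - e^(-13/5)/2 and the full one is 1/2.
Evaluating gives P = 0.92573.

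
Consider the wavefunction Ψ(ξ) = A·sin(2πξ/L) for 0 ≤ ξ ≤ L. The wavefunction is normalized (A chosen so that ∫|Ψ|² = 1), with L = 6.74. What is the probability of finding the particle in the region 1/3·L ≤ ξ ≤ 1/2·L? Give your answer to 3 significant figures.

P = ∫_{1/3·L}^{1/2·L} |Ψ(ξ)|² dξ.
The normalization integral ∫|Ψ|²dξ over the whole domain equals L/2·A², and A² cancels in the ratio.
Substituting u = ξ/L, A² and the length scale cancel in the ratio: P = ∫_{1/3}^{1/2} sin(2·π·u)^2 du / ∫_{0}^{1} sin(2·π·u)^2 du.
An antiderivative of sin(2·π·u)^2 is u/2 - sin(4·π·u)/(8·π); evaluating from 1/3 to 1/2 gives -√(3)/(16·π) + 1/12, while the full integral is 1/2.
This works out to P = (-√(3)/8 + π/6)/π.

P ≈ 0.0978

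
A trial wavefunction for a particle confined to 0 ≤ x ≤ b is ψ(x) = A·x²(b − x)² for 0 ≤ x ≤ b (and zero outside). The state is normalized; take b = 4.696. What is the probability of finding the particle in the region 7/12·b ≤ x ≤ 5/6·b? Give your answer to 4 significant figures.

|ψ|² is the probability density, so P = ∫_{7/12·b}^{5/6·b} |ψ|² dx.
Since A² = 1/(b^9/630), this is the region integral divided by the full normalization integral.
In terms of u = x/b (A² and the length scale cancel between numerator and denominator), P = [∫_{7/12}^{5/6} u^4·(1 - u)^4 du] / [∫_{0}^{1} u^4·(1 - u)^4 du].
An antiderivative of u^4·(1 - u)^4 is u^5·(70·u^4 - 315·u^3 + 540·u^2 - 420·u + 126)/630; evaluating from 7/12 to 5/6 gives ≈ 0.000465682, while the full integral is 1/630.
The result is P = 0.29338.

P ≈ 0.2934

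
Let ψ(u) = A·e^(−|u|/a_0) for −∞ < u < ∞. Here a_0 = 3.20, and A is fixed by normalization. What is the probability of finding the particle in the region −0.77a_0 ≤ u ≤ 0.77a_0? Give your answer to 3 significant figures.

|ψ|² is the probability density, so P = ∫_{−0.77a_0}^{0.77a_0} |ψ|² du.
The normalization integral ∫|ψ|²du over the whole domain equals a_0·A², and A² cancels in the ratio.
Both integrals are even about u = 0, so only the u ≥ 0 halves are needed (the factors of 2 cancel). In terms of t = u/a_0 (A² and the length scale cancel between numerator and denominator), P = [∫_{0}^{0.77} e^(-2·t) dt] / [∫_{0}^{∞} e^(-2·t) dt].
An antiderivative of e^(-2·t) is -e^(-2·t)/2; evaluating from 0 to 0.77 gives 1/2 - e^(-77/50)/2, while the full integral is 1/2.
Evaluating gives P = 0.7856.

P ≈ 0.786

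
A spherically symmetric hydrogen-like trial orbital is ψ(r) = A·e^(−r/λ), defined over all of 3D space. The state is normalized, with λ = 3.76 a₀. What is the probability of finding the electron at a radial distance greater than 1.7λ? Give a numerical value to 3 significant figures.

Integrate the radial probability density 4πr²|ψ|² over r > 1.7λ.
A² is fixed by ∫₀^∞ 4πr²|ψ|² dr = 1, i.e. A² = (π·λ^3)^(−1).
In terms of u = r/λ (A², 4π and the length scale all cancel between numerator and denominator), P = [∫_{1.7}^{∞} u^2·e^(-2·u) du] / [∫_{0}^{∞} u^2·e^(-2·u) du].
With ∫ u^2·e^(-2·u) du = -(2·u^2 + 2·u + 1)·e^(-2·u)/4 + C, the region integral is 509·e^(-17/5)/200 and the full one is 1/4.
This evaluates to P = 0.3397.

P ≈ 0.340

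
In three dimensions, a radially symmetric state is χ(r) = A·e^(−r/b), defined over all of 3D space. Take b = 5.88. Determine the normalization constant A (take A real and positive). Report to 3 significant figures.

A ≈ 0.0396

The normalization condition is ∫|χ|² 4πr² dr = 1 from 0 to ∞.
∫|χ|² 4πr² dr = A²·(π·b^3).
Hence A² = 1/[π·b^3].
Substituting b = 5.88 gives A² = 0.001566, so A = 0.03957.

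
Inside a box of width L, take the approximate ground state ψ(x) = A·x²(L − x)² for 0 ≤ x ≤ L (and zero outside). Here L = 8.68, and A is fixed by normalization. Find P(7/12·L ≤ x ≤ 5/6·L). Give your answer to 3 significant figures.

P ≈ 0.293

The probability is P = ∫ |ψ|² dx over [7/12·L, 5/6·L].
The normalization integral ∫|ψ|²dx over the whole domain equals L^9/630·A², and A² cancels in the ratio.
Substituting u = x/L, A² and the length scale cancel in the ratio: P = ∫_{7/12}^{5/6} u^4·(1 - u)^4 du / ∫_{0}^{1} u^4·(1 - u)^4 du.
With ∫ u^4·(1 - u)^4 du = u^5·(70·u^4 - 315·u^3 + 540·u^2 - 420·u + 126)/630 + C, the region integral is ≈ 0.00046568 and the full one is 1/630.
Taking the ratio, P = 0.2934.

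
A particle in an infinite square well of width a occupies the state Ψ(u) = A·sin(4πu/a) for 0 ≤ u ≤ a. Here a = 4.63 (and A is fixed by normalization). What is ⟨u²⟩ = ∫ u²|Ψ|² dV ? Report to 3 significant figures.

⟨u²⟩ = ∫ u^2 |Ψ|² du over the full domain.
Using sin²θ = (1 − cos 2θ)/2, since the A² factors cancel between numerator and denominator, ⟨u²⟩ = -a^2/(32·π^2) + a^2/3.
With a = 4.63, ⟨u^2⟩ = 7.078.

⟨u^2⟩ ≈ 7.08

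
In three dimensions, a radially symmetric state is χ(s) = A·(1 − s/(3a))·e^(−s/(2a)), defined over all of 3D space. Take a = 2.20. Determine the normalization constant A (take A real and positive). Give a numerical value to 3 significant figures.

A ≈ 0.106

Require ∫ |χ|² 4πs² ds = 1 over the whole domain.
(Spherical symmetry: dV = 4πs² ds.)
With ∫₀^∞ s^4 e^(−αs) ds = 4!/α^5, ∫|χ|² 4πs² ds = A²·(8·π·a^3/3).
So A² = (8·π·a^3/3)^(−1).
Plugging in a = 2.20 yields A = 0.1059.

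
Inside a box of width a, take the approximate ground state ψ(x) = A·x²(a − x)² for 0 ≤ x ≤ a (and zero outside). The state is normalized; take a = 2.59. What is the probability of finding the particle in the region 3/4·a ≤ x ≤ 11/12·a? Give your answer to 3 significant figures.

The probability is P = ∫ |ψ|² dx over [3/4·a, 11/12·a].
With A² fixed by ∫|ψ|² = 1, i.e. A² = (a^9/630)^(−1), substitute and integrate.
Substituting u = x/a, A² and the length scale cancel in the ratio: P = ∫_{3/4}^{11/12} u^4·(1 - u)^4 du / ∫_{0}^{1} u^4·(1 - u)^4 du.
Using ∫ u^4·(1 - u)^4 du = u^5·(70·u^4 - 315·u^3 + 540·u^2 - 420·u + 126)/630, the numerator is ≈ 0.000077059 and the denominator is 1/630.
The result is P = 0.04855.

P ≈ 0.0485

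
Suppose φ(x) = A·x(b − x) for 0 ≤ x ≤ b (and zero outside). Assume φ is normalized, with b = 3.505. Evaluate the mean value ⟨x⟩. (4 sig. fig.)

The expectation value is the |φ|²-weighted average of x: ∫ x|φ|² dx.
Expanding the polynomial and integrating term by term, since the A² factors cancel between numerator and denominator, ⟨x⟩ = b/2.
Putting b = 3.505 gives 1.7525.

⟨x⟩ ≈ 1.753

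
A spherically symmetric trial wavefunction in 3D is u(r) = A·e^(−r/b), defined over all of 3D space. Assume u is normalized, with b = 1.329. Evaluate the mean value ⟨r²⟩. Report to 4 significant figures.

The expectation value is the |u|²-weighted average of r^2: ∫ r^2|u|² 4πr² dr.
Recall ∫₀^∞ r^m e^(−r/β) dr = m!·β^(m+1), the ratio of the moment integral to the normalization integral gives ⟨r²⟩ = 3·b^2.
Putting b = 1.329 gives 5.2987.

⟨r^2⟩ ≈ 5.299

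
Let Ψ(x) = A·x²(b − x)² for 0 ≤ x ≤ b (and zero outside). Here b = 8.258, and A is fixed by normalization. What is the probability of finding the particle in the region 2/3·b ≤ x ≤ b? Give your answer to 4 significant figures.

|Ψ|² is the probability density, so P = ∫_{2/3·b}^{b} |Ψ|² dx.
Since A² = 1/(b^9/630), this is the region integral divided by the full normalization integral.
In terms of u = x/b (A² and the length scale cancel between numerator and denominator), P = [∫_{2/3}^{1} u^4·(1 - u)^4 du] / [∫_{0}^{1} u^4·(1 - u)^4 du].
With ∫ u^4·(1 - u)^4 du = u^5·(70·u^4 - 315·u^3 + 540·u^2 - 420·u + 126)/630 + C, the region integral is ≈ 0.000229914 and the full one is 1/630.
The result is P = 0.14485.

P ≈ 0.1448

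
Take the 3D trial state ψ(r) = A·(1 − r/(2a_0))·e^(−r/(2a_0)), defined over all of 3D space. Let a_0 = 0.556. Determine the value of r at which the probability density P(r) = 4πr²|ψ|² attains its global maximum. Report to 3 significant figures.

Differentiate P(r) = 4πr²|ψ|² with respect to r and set to zero.
Solving yields r = a_0·(√(5) + 3).
With a_0 = 0.556, the most probable radial distance is 2.911.

r ≈ 2.91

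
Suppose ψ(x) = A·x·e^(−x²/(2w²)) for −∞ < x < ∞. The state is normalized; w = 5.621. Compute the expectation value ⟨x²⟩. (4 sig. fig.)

By definition ⟨x²⟩ = ∫ x^2 |ψ(x)|² dx.
Differentiating ∫e^(−αx²) dx = √(π/α) under α to get the higher moments, since the A² factors cancel between numerator and denominator, ⟨x²⟩ = 3·w^2/2.
Putting w = 5.621 gives 47.393.

⟨x^2⟩ ≈ 47.39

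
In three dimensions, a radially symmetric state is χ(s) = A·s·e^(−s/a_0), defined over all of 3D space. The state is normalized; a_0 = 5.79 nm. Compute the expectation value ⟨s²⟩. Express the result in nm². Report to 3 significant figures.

The expectation value is the |χ|²-weighted average of s^2: ∫ s^2|χ|² 4πs² ds.
With ∫₀^∞ s^6 e^(−αs) ds = 6!/α^7, evaluating both integrals, ⟨s²⟩ = 15·a_0^2/2.
Putting a_0 = 5.79 gives 251.4.

⟨s^2⟩ ≈ 251 nm^2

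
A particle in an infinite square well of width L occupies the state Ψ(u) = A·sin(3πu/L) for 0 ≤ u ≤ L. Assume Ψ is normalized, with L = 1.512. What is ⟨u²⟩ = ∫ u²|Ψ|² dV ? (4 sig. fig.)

By definition ⟨u²⟩ = ∫ u^2 |Ψ(u)|² du.
With ∫₀^L sin²(nπu/L) du = L/2, the ratio of the moment integral to the normalization integral gives ⟨u²⟩ = -L^2/(18·π^2) + L^2/3.
With L = 1.512, ⟨u^2⟩ = 0.74918.

⟨u^2⟩ ≈ 0.7492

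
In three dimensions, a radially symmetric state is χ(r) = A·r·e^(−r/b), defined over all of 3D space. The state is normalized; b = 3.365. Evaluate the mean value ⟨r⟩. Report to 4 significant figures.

By definition ⟨r⟩ = ∫ r |χ(r)|² 4πr² dr.
Evaluating both integrals, ⟨r⟩ = 5·b/2.
With b = 3.365, ⟨r⟩ = 8.4125.

⟨r⟩ ≈ 8.413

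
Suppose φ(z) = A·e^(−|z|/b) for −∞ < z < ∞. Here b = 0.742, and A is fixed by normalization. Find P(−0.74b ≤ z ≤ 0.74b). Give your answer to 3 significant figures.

The probability is P = ∫ |φ|² dz over [−0.74b, 0.74b].
Since A² = 1/(b), this is the region integral divided by the full normalization integral.
Both integrals are even about z = 0, so only the z ≥ 0 halves are needed (the factors of 2 cancel). Let u = z/b; then A² and the length scale cancel, so P = ∫_{0}^{0.74} e^(-2·u) du ÷ ∫_{0}^{∞} e^(-2·u) du.
With ∫ e^(-2·u) du = -e^(-2·u)/2 + C, the region integral is 1/2 - e^(-37/25)/2 and the full one is 1/2.
The result is P = 0.7724.

P ≈ 0.772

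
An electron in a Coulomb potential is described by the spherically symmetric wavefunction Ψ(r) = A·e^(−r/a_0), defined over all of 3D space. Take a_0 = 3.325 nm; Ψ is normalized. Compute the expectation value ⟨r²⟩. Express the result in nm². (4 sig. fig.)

⟨r²⟩ = ∫ r^2 |Ψ|² 4πr² dr over the full domain.
With ∫₀^∞ r^4 e^(−αr) dr = 4!/α^5, evaluating both integrals, ⟨r²⟩ = 3·a_0^2.
With a_0 = 3.325, ⟨r^2⟩ = 33.167.

⟨r^2⟩ ≈ 33.17 nm^2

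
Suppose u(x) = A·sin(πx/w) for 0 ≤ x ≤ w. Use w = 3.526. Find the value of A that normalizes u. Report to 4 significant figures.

A ≈ 0.7531

We need A² ∫|f|² dx = 1, taking the integral from 0 to w.
Using sin²θ = (1 − cos 2θ)/2, the integral (without the A² prefactor) comes out to w/2.
So A² = (w/2)^(−1).
Substituting w = 3.526 gives A² = 0.56721, so A = 0.75314.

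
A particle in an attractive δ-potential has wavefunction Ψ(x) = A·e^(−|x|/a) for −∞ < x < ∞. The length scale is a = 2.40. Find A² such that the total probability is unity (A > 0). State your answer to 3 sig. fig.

A^2 ≈ 0.417

Normalization requires ∫|Ψ|² dx = 1, integrated from −∞ to ∞.
Carrying out the integral gives A² · a.
Hence A² = 1/[a].
With a = 2.40: A² = 0.4167 and A = 0.6455.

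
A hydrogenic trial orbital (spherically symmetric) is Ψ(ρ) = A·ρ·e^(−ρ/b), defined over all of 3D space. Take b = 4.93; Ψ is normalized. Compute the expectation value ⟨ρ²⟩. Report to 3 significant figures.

By definition ⟨ρ²⟩ = ∫ ρ^2 |Ψ(ρ)|² 4πρ² dρ.
Evaluating both integrals, ⟨ρ²⟩ = 15·b^2/2.
Putting b = 4.93 gives 182.3.

⟨ρ^2⟩ ≈ 182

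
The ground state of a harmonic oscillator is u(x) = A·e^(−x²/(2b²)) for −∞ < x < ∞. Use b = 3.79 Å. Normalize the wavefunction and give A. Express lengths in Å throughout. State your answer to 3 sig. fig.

We need A² ∫|f|² dx = 1, taking the integral from −∞ to ∞.
Using the Gaussian integral ∫_{−∞}^{∞} e^(−αx²) dx = √(π/α), ∫|u|² dx = A²·(√(π)·b).
With b = 3.79: A² = 0.1489 and A = 0.3858.

A ≈ 0.386 Å^(-1/2)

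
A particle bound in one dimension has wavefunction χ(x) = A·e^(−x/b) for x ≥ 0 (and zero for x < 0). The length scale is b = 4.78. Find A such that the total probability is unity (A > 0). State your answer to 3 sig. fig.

A ≈ 0.647

Normalization requires ∫|χ|² dx = 1, integrated from 0 to ∞.
Using ∫₀^∞ xⁿ e^(−αx) dx = n!/αⁿ⁺¹, the integral (without the A² prefactor) comes out to b/2.
Setting this equal to 1 gives A² = 1/(b/2).
Plugging in b = 4.78 yields A = 0.6468.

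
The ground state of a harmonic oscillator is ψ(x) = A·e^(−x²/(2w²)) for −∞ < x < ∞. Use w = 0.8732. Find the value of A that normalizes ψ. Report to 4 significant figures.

A ≈ 0.8038

We need A² ∫|f|² dx = 1, taking the integral from −∞ to ∞.
Differentiating ∫e^(−αx²) dx = √(π/α) under α to get the higher moments, the integral (without the A² prefactor) comes out to √(π)·w.
Setting this equal to 1 gives A² = 1/(√(π)·w).
Plugging in w = 0.8732 yields A = 0.80381.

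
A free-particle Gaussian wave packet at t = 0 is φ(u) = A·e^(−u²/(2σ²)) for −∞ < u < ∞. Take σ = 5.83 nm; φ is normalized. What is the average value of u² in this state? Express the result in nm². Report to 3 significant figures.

⟨u²⟩ = ∫ u^2 |φ|² du over the full domain.
With ∫_{−∞}^{∞} u^(2m) e^(−αu²) du = (2m−1)!!·√π / (2^m α^(m+1/2)), the ratio of the moment integral to the normalization integral gives ⟨u²⟩ = σ^2/2.
Putting σ = 5.83 gives 16.99.

⟨u^2⟩ ≈ 17.0 nm^2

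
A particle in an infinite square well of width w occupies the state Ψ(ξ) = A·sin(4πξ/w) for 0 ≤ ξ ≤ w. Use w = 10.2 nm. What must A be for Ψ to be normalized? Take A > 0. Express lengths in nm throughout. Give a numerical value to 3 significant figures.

Normalization requires ∫|Ψ|² dξ = 1, integrated from 0 to w.
With ∫₀^w sin²(nπξ/w) dξ = w/2, the integral (without the A² prefactor) comes out to w/2.
Setting this equal to 1 gives A² = 1/(w/2).
With w = 10.2: A² = 0.1961 and A = 0.4428.

A ≈ 0.443 nm^(-1/2)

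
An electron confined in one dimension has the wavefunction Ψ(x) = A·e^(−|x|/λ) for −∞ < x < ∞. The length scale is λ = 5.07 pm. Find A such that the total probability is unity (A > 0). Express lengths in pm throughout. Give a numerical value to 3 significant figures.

Require ∫ |Ψ|² dx = 1 over the whole domain.
Recall ∫₀^∞ x^m e^(−x/β) dx = m!·β^(m+1), ∫|Ψ|² dx = A²·(λ).
Plugging in λ = 5.07 yields A = 0.4441.

A ≈ 0.444 pm^(-1/2)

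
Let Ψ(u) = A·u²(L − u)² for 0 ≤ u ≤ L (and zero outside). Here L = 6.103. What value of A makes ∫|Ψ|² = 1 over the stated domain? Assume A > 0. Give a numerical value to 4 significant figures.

Require ∫ |Ψ|² du = 1 over the whole domain.
Carrying out the integral gives A² · L^9/630.
Setting this equal to 1 gives A² = 1/(L^9/630).
Substituting L = 6.103 gives A² = 0.000053635, so A = 0.0073236.

A ≈ 0.007324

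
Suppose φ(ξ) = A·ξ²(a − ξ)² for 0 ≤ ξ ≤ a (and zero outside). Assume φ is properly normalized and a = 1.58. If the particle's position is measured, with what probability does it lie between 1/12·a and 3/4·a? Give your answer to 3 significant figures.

P ≈ 0.951

The probability is P = ∫ |φ|² dξ over [1/12·a, 3/4·a].
The normalization integral ∫|φ|²dξ over the whole domain equals a^9/630·A², and A² cancels in the ratio.
In terms of u = ξ/a (A² and the length scale cancel between numerator and denominator), P = [∫_{1/12}^{3/4} u^4·(1 - u)^4 du] / [∫_{0}^{1} u^4·(1 - u)^4 du].
An antiderivative of u^4·(1 - u)^4 is u^5·(70·u^4 - 315·u^3 + 540·u^2 - 420·u + 126)/630; evaluating from 1/12 to 3/4 gives ≈ 0.0015090, while the full integral is 1/630.
Evaluating gives P = 0.9507.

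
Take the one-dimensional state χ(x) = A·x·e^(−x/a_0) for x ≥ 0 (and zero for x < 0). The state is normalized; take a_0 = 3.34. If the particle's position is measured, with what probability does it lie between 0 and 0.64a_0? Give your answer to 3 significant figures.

P ≈ 0.138

|χ|² is the probability density, so P = ∫_{0}^{0.64a_0} |χ|² dx.
The normalization integral ∫|χ|²dx over the whole domain equals a_0^3/4·A², and A² cancels in the ratio.
Substituting u = x/a_0, A² and the length scale cancel in the ratio: P = ∫_{0}^{0.64} u^2·e^(-2·u) du / ∫_{0}^{∞} u^2·e^(-2·u) du.
With ∫ u^2·e^(-2·u) du = -(2·u^2 + 2·u + 1)·e^(-2·u)/4 + C, the region integral is 1/4 - 1937·e^(-32/25)/2500 and the full one is 1/4.
This works out to P = 0.1383.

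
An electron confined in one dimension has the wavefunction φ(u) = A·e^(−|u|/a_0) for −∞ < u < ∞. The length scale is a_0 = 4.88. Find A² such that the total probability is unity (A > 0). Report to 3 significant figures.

We need A² ∫|f|² du = 1, taking the integral from −∞ to ∞.
Carrying out the integral gives A² · a_0.
So A² = (a_0)^(−1).
With a_0 = 4.88: A² = 0.2049 and A = 0.4527.

A^2 ≈ 0.205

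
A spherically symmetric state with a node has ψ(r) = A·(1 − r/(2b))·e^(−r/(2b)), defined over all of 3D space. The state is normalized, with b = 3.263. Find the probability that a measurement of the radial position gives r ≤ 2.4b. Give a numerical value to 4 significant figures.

P = ∫ |ψ|² 4πr² dr over r ≤ 2.4b.
Normalization gives A² = 1/(8·π·b^3).
Let u = r/b; then A², 4π and the length scale all cancel, so P = ∫_{0}^{2.4} u^2·(1 - u/2)^2·e^(-u) du ÷ ∫_{0}^{∞} u^2·(1 - u/2)^2·e^(-u) du.
Using ∫ u^2·(1 - u/2)^2·e^(-u) du = -(u^4/4 + u^2 + 2·u + 2)·e^(-u), the numerator is ≈ 0.108132 and the denominator is 2.
This evaluates to P = 0.054066.

P ≈ 0.05407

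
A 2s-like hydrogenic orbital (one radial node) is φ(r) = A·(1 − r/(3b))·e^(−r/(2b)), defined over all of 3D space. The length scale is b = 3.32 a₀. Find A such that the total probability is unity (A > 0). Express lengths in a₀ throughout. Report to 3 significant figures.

Normalization requires ∫|φ|² 4πr² dr = 1, integrated from 0 to ∞.
The angular integral contributes 4π, leaving ∫₀^∞ r²|φ|² dr.
Recall ∫₀^∞ r^m e^(−r/β) dr = m!·β^(m+1), ∫|φ|² 4πr² dr = A²·(8·π·b^3/3).
Hence A² = 1/[8·π·b^3/3].
With b = 3.32: A² = 0.003262 and A = 0.05711.

A ≈ 0.0571 a₀^(-3/2)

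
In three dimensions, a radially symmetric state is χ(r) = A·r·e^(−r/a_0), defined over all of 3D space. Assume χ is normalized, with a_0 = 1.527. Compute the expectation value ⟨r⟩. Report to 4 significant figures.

⟨r⟩ ≈ 3.818

The expectation value is the |χ|²-weighted average of r: ∫ r|χ|² 4πr² dr.
The ratio of the moment integral to the normalization integral gives ⟨r⟩ = 5·a_0/2.
Putting a_0 = 1.527 gives 3.8175.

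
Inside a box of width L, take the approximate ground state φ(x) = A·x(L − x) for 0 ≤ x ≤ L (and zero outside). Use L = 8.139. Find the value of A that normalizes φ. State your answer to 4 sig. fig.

A ≈ 0.02898

Normalization requires ∫|φ|² dx = 1, integrated from 0 to L.
With φ = A·x(L − x), the integral evaluates to A²·[L^5/30].
Setting this equal to 1 gives A² = 1/(L^5/30).
With L = 8.139: A² = 0.00083997 and A = 0.028982.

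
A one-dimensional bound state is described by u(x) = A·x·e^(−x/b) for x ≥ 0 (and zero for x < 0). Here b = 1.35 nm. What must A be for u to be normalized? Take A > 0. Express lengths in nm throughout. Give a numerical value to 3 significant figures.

Require ∫ |u|² dx = 1 over the whole domain.
∫|u|² dx = A²·(b^3/4).
Setting this equal to 1 gives A² = 1/(b^3/4).
With b = 1.35: A² = 1.626 and A = 1.275.

A ≈ 1.28 nm^(-3/2)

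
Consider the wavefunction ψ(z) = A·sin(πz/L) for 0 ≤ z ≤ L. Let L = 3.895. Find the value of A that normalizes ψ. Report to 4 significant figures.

We need A² ∫|f|² dz = 1, taking the integral from 0 to L.
The integral (without the A² prefactor) comes out to L/2.
Plugging in L = 3.895 yields A = 0.71657.

A ≈ 0.7166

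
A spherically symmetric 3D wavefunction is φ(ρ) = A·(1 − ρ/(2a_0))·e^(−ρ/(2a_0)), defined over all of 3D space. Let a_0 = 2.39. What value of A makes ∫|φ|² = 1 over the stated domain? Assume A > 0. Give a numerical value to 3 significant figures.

Require ∫ |φ|² 4πρ² dρ = 1 over the whole domain.
Using ∫₀^∞ ρⁿ e^(−αρ) dρ = n!/αⁿ⁺¹, with φ = A·(1 − ρ/(2a_0))·e^(−ρ/(2a_0)), the integral evaluates to A²·[8·π·a_0^3].
Substituting a_0 = 2.39 gives A² = 0.002915, so A = 0.05399.

A ≈ 0.0540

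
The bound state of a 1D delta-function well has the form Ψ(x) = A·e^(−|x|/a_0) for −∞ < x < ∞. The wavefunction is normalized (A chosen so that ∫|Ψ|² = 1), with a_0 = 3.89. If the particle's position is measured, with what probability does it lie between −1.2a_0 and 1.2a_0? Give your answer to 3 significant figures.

|Ψ|² is the probability density, so P = ∫_{−1.2a_0}^{1.2a_0} |Ψ|² dx.
Since A² = 1/(a_0), this is the region integral divided by the full normalization integral.
Both integrals are even about x = 0, so only the x ≥ 0 halves are needed (the factors of 2 cancel). In terms of u = x/a_0 (A² and the length scale cancel between numerator and denominator), P = [∫_{0}^{1.2} e^(-2·u) du] / [∫_{0}^{∞} e^(-2·u) du].
An antiderivative of e^(-2·u) is -e^(-2·u)/2; evaluating from 0 to 1.2 gives 1/2 - e^(-12/5)/2, while the full integral is 1/2.
Taking the ratio, P = 0.9093.

P ≈ 0.909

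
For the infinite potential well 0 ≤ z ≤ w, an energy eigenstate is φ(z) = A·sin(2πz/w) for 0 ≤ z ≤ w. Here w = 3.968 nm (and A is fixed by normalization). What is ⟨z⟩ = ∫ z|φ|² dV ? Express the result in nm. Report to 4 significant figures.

The expectation value is the |φ|²-weighted average of z: ∫ z|φ|² dz.
Evaluating both integrals, ⟨z⟩ = w/2.
Putting w = 3.968 gives 1.9840.

⟨z⟩ ≈ 1.984 nm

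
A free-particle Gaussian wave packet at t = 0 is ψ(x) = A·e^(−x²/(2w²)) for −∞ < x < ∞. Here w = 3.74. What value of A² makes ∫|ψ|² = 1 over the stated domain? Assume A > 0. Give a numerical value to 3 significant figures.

A^2 ≈ 0.151

The normalization condition is ∫|ψ|² dx = 1 from −∞ to ∞.
Differentiating ∫e^(−αx²) dx = √(π/α) under α to get the higher moments, with ψ = A·e^(−x²/(2w²)), the integral evaluates to A²·[√(π)·w].
Hence A² = 1/[√(π)·w].
With w = 3.74: A² = 0.1509 and A = 0.3884.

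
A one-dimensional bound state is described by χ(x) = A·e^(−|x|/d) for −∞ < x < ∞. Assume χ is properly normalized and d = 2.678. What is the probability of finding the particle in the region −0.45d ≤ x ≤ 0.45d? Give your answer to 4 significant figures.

P ≈ 0.5934

The probability is P = ∫ |χ|² dx over [−0.45d, 0.45d].
Since A² = 1/(d), this is the region integral divided by the full normalization integral.
Both integrals are even about x = 0, so only the x ≥ 0 halves are needed (the factors of 2 cancel). In terms of u = x/d (A² and the length scale cancel between numerator and denominator), P = [∫_{0}^{0.45} e^(-2·u) du] / [∫_{0}^{∞} e^(-2·u) du].
With ∫ e^(-2·u) du = -e^(-2·u)/2 + C, the region integral is 1/2 - e^(-9/10)/2 and the full one is 1/2.
This works out to P = 0.59343.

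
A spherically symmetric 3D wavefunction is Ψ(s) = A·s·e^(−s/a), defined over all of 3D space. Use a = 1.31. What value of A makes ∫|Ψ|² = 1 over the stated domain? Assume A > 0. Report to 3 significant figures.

Normalization requires ∫|Ψ|² 4πs² ds = 1, integrated from 0 to ∞.
The angular integral contributes 4π, leaving ∫₀^∞ s²|Ψ|² ds.
The integral (without the A² prefactor) comes out to 3·π·a^5.
Setting this equal to 1 gives A² = 1/(3·π·a^5).
Plugging in a = 1.31 yields A = 0.1658.

A ≈ 0.166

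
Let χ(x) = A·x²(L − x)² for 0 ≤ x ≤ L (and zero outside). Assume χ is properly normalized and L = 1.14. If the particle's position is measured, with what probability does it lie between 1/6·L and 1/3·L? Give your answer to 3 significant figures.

P ≈ 0.136

P = ∫_{1/6·L}^{1/3·L} |χ(x)|² dx.
With A² fixed by ∫|χ|² = 1, i.e. A² = (L^9/630)^(−1), substitute and integrate.
In terms of u = x/L (A² and the length scale cancel between numerator and denominator), P = [∫_{1/6}^{1/3} u^4·(1 - u)^4 du] / [∫_{0}^{1} u^4·(1 - u)^4 du].
An antiderivative of u^4·(1 - u)^4 is u^5·(70·u^4 - 315·u^3 + 540·u^2 - 420·u + 126)/630; evaluating from 1/6 to 1/3 gives ≈ 0.00021571, while the full integral is 1/630.
Taking the ratio, P = 0.1359.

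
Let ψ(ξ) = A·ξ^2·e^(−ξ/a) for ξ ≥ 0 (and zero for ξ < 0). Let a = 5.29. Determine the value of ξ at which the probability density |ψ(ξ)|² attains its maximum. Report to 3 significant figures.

ξ ≈ 10.6

Set d/dξ [|ψ(ξ)|²] = 0 and solve for ξ > 0.
Solving yields ξ = 2·a.
With a = 5.29, the most probable position is 10.58.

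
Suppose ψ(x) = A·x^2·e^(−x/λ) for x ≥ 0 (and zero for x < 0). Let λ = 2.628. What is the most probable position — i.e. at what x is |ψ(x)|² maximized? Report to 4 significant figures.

x ≈ 5.256

Set d/dx [|ψ(x)|²] = 0 and solve for x > 0.
This gives x = 2·λ.
With λ = 2.628, the most probable position is 5.2560.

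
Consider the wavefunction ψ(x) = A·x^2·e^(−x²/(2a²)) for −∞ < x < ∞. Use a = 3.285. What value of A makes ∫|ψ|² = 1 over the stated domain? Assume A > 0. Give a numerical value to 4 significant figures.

A ≈ 0.04434

We need A² ∫|f|² dx = 1, taking the integral from −∞ to ∞.
Differentiating ∫e^(−αx²) dx = √(π/α) under α to get the higher moments, ∫|ψ|² dx = A²·(3·√(π)·a^5/4).
Hence A² = 1/[3·√(π)·a^5/4].
Plugging in a = 3.285 yields A = 0.044345.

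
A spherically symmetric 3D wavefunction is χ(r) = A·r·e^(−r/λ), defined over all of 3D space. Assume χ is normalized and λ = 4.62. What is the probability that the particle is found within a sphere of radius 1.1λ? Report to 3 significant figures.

P ≈ 0.0725

P = ∫ |χ|² 4πr² dr over r ≤ 1.1λ.
A² is fixed by ∫₀^∞ 4πr²|χ|² dr = 1, i.e. A² = (3·π·λ^5)^(−1).
In terms of u = r/λ (A², 4π and the length scale all cancel between numerator and denominator), P = [∫_{0}^{1.1} u^4·e^(-2·u) du] / [∫_{0}^{∞} u^4·e^(-2·u) du].
An antiderivative of u^4·e^(-2·u) is -(u^4/2 + u^3 + 3·u^2/2 + 3·u/2 + 3/4)·e^(-2·u); evaluating from 0 to 1.1 gives ≈ 0.054372, while the full integral is 3/4.
This evaluates to P = 0.07250.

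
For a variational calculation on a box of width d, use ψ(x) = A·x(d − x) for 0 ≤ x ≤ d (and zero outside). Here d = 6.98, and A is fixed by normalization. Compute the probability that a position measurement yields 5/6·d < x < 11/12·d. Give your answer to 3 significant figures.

P ≈ 0.0304

|ψ|² is the probability density, so P = ∫_{5/6·d}^{11/12·d} |ψ|² dx.
Since A² = 1/(d^5/30), this is the region integral divided by the full normalization integral.
In terms of u = x/d (A² and the length scale cancel between numerator and denominator), P = [∫_{5/6}^{11/12} u^2·(1 - u)^2 du] / [∫_{0}^{1} u^2·(1 - u)^2 du].
With ∫ u^2·(1 - u)^2 du = u^3·(6·u^2 - 15·u + 10)/30 + C, the region integral is ≈ 0.0010135 and the full one is 1/30.
Taking the ratio, P = 0.03041.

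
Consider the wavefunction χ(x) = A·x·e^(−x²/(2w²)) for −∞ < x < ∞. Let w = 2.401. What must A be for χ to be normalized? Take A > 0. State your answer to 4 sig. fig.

A ≈ 0.2855

Normalization requires ∫|χ|² dx = 1, integrated from −∞ to ∞.
Differentiating ∫e^(−αx²) dx = √(π/α) under α to get the higher moments, with χ = A·x·e^(−x²/(2w²)), the integral evaluates to A²·[√(π)·w^3/2].
Setting this equal to 1 gives A² = 1/(√(π)·w^3/2).
With w = 2.401: A² = 0.081523 and A = 0.28552.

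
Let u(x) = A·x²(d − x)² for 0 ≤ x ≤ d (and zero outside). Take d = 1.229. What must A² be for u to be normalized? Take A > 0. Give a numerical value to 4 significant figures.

A^2 ≈ 98.49

The normalization condition is ∫|u|² dx = 1 from 0 to d.
Expanding the polynomial and integrating term by term, ∫|u|² dx = A²·(d^9/630).
So A² = (d^9/630)^(−1).
Plugging in d = 1.229 yields A = 9.9240.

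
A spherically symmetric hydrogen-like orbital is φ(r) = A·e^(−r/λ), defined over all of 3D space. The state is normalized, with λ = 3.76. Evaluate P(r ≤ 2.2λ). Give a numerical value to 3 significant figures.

P ≈ 0.815

Integrate the radial probability density 4πr²|φ|² over r ≤ 2.2λ.
Normalization gives A² = 1/(π·λ^3).
In terms of u = r/λ (A², 4π and the length scale all cancel between numerator and denominator), P = [∫_{0}^{2.2} u^2·e^(-2·u) du] / [∫_{0}^{∞} u^2·e^(-2·u) du].
Using ∫ u^2·e^(-2·u) du = -(2·u^2 + 2·u + 1)·e^(-2·u)/4, the numerator is 1/4 - 377·e^(-22/5)/100 and the denominator is 1/4.
Taking the ratio yields P = 0.8149.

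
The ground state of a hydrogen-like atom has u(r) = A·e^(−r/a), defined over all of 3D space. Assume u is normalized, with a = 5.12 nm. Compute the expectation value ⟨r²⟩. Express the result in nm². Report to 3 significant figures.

By definition ⟨r²⟩ = ∫ r^2 |u(r)|² 4πr² dr.
With ∫₀^∞ r^4 e^(−αr) dr = 4!/α^5, since the A² factors cancel between numerator and denominator, ⟨r²⟩ = 3·a^2.
With a = 5.12, ⟨r^2⟩ = 78.64.

⟨r^2⟩ ≈ 78.6 nm^2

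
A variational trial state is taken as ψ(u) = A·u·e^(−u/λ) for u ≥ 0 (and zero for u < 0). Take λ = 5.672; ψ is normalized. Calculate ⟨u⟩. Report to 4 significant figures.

⟨u⟩ ≈ 8.508

The expectation value is the |ψ|²-weighted average of u: ∫ u|ψ|² du.
Evaluating both integrals, ⟨u⟩ = 3·λ/2.
Putting λ = 5.672 gives 8.5080.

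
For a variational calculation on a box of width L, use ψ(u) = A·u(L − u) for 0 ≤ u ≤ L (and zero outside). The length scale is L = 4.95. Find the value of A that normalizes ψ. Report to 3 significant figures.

A ≈ 0.100

Normalization requires ∫|ψ|² du = 1, integrated from 0 to L.
Carrying out the integral gives A² · L^5/30.
Hence A² = 1/[L^5/30].
Substituting L = 4.95 gives A² = 0.01009, so A = 0.1005.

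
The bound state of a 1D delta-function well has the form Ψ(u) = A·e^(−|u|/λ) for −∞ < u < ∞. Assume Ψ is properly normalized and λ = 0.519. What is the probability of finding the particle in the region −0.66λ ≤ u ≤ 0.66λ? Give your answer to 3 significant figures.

The probability is P = ∫ |Ψ|² du over [−0.66λ, 0.66λ].
Since A² = 1/(λ), this is the region integral divided by the full normalization integral.
By symmetry take twice the u ≥ 0 contribution in numerator and denominator; the 2's cancel. Let t = u/λ; then A² and the length scale cancel, so P = ∫_{0}^{0.66} e^(-2·t) dt ÷ ∫_{0}^{∞} e^(-2·t) dt.
Using ∫ e^(-2·t) dt = -e^(-2·t)/2, the numerator is 1/2 - e^(-33/25)/2 and the denominator is 1/2.
Evaluating gives P = 0.7329.

P ≈ 0.733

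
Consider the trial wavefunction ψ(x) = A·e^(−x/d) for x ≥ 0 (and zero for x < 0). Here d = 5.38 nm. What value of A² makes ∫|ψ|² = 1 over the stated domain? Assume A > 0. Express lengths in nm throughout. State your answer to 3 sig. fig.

A^2 ≈ 0.372 nm^(-1)

Require ∫ |ψ|² dx = 1 over the whole domain.
Recall ∫₀^∞ x^m e^(−x/β) dx = m!·β^(m+1), the integral (without the A² prefactor) comes out to d/2.
Hence A² = 1/[d/2].
Substituting d = 5.38 gives A² = 0.3717, so A = 0.6097.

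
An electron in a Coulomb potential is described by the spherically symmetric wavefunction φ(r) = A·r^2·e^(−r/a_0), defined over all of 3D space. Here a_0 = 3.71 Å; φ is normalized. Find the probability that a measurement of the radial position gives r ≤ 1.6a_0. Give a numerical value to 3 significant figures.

P ≈ 0.0446

With dV = 4πr²dr, the probability is ∫|φ|² dV over r ≤ 1.6a_0.
The full normalization integral is A²·[45·π·a_0^7/2] = 1, fixing A².
Let u = r/a_0; then A², 4π and the length scale all cancel, so P = ∫_{0}^{1.6} u^6·e^(-2·u) du ÷ ∫_{0}^{∞} u^6·e^(-2·u) du.
Using ∫ u^6·e^(-2·u) du = -(4·u^6 + 12·u^5 + 30·u^4 + 60·u^3 + 90·u^2 + 90·u + 45)·e^(-2·u)/8, the numerator is ≈ 0.25098 and the denominator is 45/8.
The region integral divided by the full integral gives P = 0.04462.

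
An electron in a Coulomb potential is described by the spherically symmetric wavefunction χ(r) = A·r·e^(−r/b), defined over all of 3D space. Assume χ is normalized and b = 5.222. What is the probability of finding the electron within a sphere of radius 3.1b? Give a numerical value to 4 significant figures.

Integrate the radial probability density 4πr²|χ|² over r ≤ 3.1b.
A² is fixed by ∫₀^∞ 4πr²|χ|² dr = 1, i.e. A² = (3·π·b^5)^(−1).
Substituting u = r/b, A², 4π and the length scale all cancel in the ratio: P = ∫_{0}^{3.1} u^4·e^(-2·u) du / ∫_{0}^{∞} u^4·e^(-2·u) du.
With ∫ u^4·e^(-2·u) du = -(u^4/2 + u^3 + 3·u^2/2 + 3·u/2 + 3/4)·e^(-2·u) + C, the region integral is ≈ 0.555617 and the full one is 3/4.
This evaluates to P = 0.74082.

P ≈ 0.7408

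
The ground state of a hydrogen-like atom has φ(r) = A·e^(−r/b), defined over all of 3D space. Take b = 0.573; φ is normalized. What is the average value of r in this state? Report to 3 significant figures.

⟨r⟩ ≈ 0.860

By definition ⟨r⟩ = ∫ r |φ(r)|² 4πr² dr.
Recall ∫₀^∞ r^m e^(−r/β) dr = m!·β^(m+1), since the A² factors cancel between numerator and denominator, ⟨r⟩ = 3·b/2.
With b = 0.573, ⟨r⟩ = 0.8595.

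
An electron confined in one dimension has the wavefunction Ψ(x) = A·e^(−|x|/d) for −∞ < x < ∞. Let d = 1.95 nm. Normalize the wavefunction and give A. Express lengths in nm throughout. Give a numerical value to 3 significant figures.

A ≈ 0.716 nm^(-1/2)

The normalization condition is ∫|Ψ|² dx = 1 from −∞ to ∞.
With Ψ = A·e^(−|x|/d), the integral evaluates to A²·[d].
Hence A² = 1/[d].
Plugging in d = 1.95 yields A = 0.7161.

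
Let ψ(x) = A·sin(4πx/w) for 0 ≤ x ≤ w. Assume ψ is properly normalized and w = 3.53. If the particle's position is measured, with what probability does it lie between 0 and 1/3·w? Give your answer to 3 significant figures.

P ≈ 0.299

The probability is P = ∫ |ψ|² dx over [0, 1/3·w].
With A² fixed by ∫|ψ|² = 1, i.e. A² = (w/2)^(−1), substitute and integrate.
Let u = x/w; then A² and the length scale cancel, so P = ∫_{0}^{1/3} sin(4·π·u)^2 du ÷ ∫_{0}^{1} sin(4·π·u)^2 du.
With ∫ sin(4·π·u)^2 du = u/2 - sin(4·π·u)·cos(4·π·u)/(8·π) + C, the region integral is -√(3)/(32·π) + 1/6 and the full one is 1/2.
Evaluating gives P = (-√(3)/16 + π/3)/π.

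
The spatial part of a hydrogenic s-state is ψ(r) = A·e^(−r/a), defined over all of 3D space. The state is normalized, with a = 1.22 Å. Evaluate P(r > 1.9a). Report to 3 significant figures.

P ≈ 0.269

Integrate the radial probability density 4πr²|ψ|² over r > 1.9a.
Normalization gives A² = 1/(π·a^3).
Let u = r/a; then A², 4π and the length scale all cancel, so P = ∫_{1.9}^{∞} u^2·e^(-2·u) du ÷ ∫_{0}^{∞} u^2·e^(-2·u) du.
An antiderivative of u^2·e^(-2·u) is -(2·u^2 + 2·u + 1)·e^(-2·u)/4; evaluating from 1.9 to ∞ gives 601·e^(-19/5)/200, while the full integral is 1/4.
Taking the ratio yields P = 0.2689.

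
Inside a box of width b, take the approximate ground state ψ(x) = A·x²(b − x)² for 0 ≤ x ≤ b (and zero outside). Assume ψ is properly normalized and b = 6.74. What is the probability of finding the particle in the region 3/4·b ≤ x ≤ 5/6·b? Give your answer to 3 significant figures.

P = ∫_{3/4·b}^{5/6·b} |ψ(x)|² dx.
Since A² = 1/(b^9/630), this is the region integral divided by the full normalization integral.
Let u = x/b; then A² and the length scale cancel, so P = ∫_{3/4}^{5/6} u^4·(1 - u)^4 du ÷ ∫_{0}^{1} u^4·(1 - u)^4 du.
Using ∫ u^4·(1 - u)^4 du = u^5·(70·u^4 - 315·u^3 + 540·u^2 - 420·u + 126)/630, the numerator is ≈ 0.000063456 and the denominator is 1/630.
Evaluating gives P = 0.03998.

P ≈ 0.0400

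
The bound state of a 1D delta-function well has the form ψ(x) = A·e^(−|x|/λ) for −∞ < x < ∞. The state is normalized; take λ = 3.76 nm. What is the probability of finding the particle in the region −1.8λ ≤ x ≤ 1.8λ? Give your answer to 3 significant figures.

P ≈ 0.973

P = ∫_{−1.8λ}^{1.8λ} |ψ(x)|² dx.
The normalization integral ∫|ψ|²dx over the whole domain equals λ·A², and A² cancels in the ratio.
Both integrals are even about x = 0, so only the x ≥ 0 halves are needed (the factors of 2 cancel). In terms of u = x/λ (A² and the length scale cancel between numerator and denominator), P = [∫_{0}^{1.8} e^(-2·u) du] / [∫_{0}^{∞} e^(-2·u) du].
An antiderivative of e^(-2·u) is -e^(-2·u)/2; evaluating from 0 to 1.8 gives 1/2 - e^(-18/5)/2, while the full integral is 1/2.
Evaluating gives P = 0.9727.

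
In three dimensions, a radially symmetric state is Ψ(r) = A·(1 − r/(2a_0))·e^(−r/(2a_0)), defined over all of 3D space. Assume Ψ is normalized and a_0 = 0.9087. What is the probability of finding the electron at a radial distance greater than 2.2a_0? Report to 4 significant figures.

P ≈ 0.9472

Integrate the radial probability density 4πr²|Ψ|² over r > 2.2a_0.
A² is fixed by ∫₀^∞ 4πr²|Ψ|² dr = 1, i.e. A² = (8·π·a_0^3)^(−1).
In terms of u = r/a_0 (A², 4π and the length scale all cancel between numerator and denominator), P = [∫_{2.2}^{∞} u^2·(1 - u/2)^2·e^(-u) du] / [∫_{0}^{∞} u^2·(1 - u/2)^2·e^(-u) du].
An antiderivative of u^2·(1 - u/2)^2·e^(-u) is -(u^4/4 + u^2 + 2·u + 2)·e^(-u); evaluating from 2.2 to ∞ gives ≈ 1.89434, while the full integral is 2.
This evaluates to P = 0.94717.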